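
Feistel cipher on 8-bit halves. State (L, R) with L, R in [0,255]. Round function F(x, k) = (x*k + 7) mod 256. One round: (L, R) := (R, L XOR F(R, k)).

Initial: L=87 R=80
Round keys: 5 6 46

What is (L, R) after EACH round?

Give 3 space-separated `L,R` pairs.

Round 1 (k=5): L=80 R=192
Round 2 (k=6): L=192 R=215
Round 3 (k=46): L=215 R=105

Answer: 80,192 192,215 215,105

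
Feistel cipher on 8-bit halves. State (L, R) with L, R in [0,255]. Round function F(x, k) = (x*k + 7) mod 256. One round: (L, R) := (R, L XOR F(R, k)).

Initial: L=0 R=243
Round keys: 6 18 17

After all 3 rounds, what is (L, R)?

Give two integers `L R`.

Round 1 (k=6): L=243 R=185
Round 2 (k=18): L=185 R=250
Round 3 (k=17): L=250 R=24

Answer: 250 24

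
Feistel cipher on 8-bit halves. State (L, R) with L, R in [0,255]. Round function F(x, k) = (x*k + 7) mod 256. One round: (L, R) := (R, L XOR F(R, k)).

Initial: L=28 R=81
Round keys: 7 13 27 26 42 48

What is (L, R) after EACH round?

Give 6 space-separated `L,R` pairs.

Round 1 (k=7): L=81 R=34
Round 2 (k=13): L=34 R=144
Round 3 (k=27): L=144 R=21
Round 4 (k=26): L=21 R=185
Round 5 (k=42): L=185 R=116
Round 6 (k=48): L=116 R=126

Answer: 81,34 34,144 144,21 21,185 185,116 116,126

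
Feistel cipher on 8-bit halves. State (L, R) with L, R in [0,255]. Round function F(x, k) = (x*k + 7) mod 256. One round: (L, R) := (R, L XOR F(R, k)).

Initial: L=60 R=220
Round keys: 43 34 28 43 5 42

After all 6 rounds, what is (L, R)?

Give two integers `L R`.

Round 1 (k=43): L=220 R=199
Round 2 (k=34): L=199 R=169
Round 3 (k=28): L=169 R=68
Round 4 (k=43): L=68 R=218
Round 5 (k=5): L=218 R=13
Round 6 (k=42): L=13 R=243

Answer: 13 243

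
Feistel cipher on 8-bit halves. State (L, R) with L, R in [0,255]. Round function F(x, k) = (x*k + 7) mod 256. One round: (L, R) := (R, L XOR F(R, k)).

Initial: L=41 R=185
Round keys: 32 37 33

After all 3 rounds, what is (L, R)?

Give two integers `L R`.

Answer: 180 53

Derivation:
Round 1 (k=32): L=185 R=14
Round 2 (k=37): L=14 R=180
Round 3 (k=33): L=180 R=53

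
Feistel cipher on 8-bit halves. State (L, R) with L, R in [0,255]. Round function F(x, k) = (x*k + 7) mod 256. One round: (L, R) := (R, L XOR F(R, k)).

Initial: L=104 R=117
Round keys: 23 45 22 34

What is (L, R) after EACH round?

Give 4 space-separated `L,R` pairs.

Answer: 117,226 226,180 180,157 157,85

Derivation:
Round 1 (k=23): L=117 R=226
Round 2 (k=45): L=226 R=180
Round 3 (k=22): L=180 R=157
Round 4 (k=34): L=157 R=85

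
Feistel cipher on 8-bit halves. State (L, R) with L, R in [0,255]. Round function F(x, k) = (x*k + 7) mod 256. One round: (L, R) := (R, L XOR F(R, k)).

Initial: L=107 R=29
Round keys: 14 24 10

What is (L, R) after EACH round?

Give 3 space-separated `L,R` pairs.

Round 1 (k=14): L=29 R=246
Round 2 (k=24): L=246 R=10
Round 3 (k=10): L=10 R=157

Answer: 29,246 246,10 10,157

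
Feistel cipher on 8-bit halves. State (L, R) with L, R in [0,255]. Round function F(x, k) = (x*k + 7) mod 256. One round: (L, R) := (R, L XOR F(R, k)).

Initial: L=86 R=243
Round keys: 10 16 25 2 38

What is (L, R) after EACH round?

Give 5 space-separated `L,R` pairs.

Answer: 243,211 211,196 196,248 248,51 51,97

Derivation:
Round 1 (k=10): L=243 R=211
Round 2 (k=16): L=211 R=196
Round 3 (k=25): L=196 R=248
Round 4 (k=2): L=248 R=51
Round 5 (k=38): L=51 R=97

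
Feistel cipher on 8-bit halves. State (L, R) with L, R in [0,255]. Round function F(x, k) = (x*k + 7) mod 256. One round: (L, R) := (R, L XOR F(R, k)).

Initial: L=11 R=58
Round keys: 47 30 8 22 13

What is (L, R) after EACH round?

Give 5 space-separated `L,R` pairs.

Answer: 58,166 166,65 65,169 169,204 204,202

Derivation:
Round 1 (k=47): L=58 R=166
Round 2 (k=30): L=166 R=65
Round 3 (k=8): L=65 R=169
Round 4 (k=22): L=169 R=204
Round 5 (k=13): L=204 R=202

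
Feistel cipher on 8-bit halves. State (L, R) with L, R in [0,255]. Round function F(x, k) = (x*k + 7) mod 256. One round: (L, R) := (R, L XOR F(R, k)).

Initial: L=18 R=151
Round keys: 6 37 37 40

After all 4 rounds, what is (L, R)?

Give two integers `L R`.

Round 1 (k=6): L=151 R=131
Round 2 (k=37): L=131 R=97
Round 3 (k=37): L=97 R=143
Round 4 (k=40): L=143 R=62

Answer: 143 62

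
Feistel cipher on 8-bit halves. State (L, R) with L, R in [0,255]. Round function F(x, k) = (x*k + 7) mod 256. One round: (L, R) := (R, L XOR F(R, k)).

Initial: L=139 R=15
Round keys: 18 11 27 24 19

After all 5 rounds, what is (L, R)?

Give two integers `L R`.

Round 1 (k=18): L=15 R=158
Round 2 (k=11): L=158 R=222
Round 3 (k=27): L=222 R=239
Round 4 (k=24): L=239 R=177
Round 5 (k=19): L=177 R=197

Answer: 177 197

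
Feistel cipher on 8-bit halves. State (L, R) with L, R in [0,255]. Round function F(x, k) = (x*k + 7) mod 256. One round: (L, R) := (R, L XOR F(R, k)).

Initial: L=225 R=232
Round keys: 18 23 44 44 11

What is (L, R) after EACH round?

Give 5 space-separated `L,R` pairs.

Answer: 232,182 182,137 137,37 37,234 234,48

Derivation:
Round 1 (k=18): L=232 R=182
Round 2 (k=23): L=182 R=137
Round 3 (k=44): L=137 R=37
Round 4 (k=44): L=37 R=234
Round 5 (k=11): L=234 R=48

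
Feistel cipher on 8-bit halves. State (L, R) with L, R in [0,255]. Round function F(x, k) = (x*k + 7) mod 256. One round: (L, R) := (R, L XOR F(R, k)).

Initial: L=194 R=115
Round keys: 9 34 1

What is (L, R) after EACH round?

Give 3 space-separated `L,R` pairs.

Answer: 115,208 208,212 212,11

Derivation:
Round 1 (k=9): L=115 R=208
Round 2 (k=34): L=208 R=212
Round 3 (k=1): L=212 R=11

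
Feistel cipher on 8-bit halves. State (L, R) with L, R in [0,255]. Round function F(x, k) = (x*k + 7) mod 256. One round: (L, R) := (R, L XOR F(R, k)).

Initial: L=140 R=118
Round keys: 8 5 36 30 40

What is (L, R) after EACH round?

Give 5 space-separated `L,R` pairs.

Round 1 (k=8): L=118 R=59
Round 2 (k=5): L=59 R=88
Round 3 (k=36): L=88 R=92
Round 4 (k=30): L=92 R=151
Round 5 (k=40): L=151 R=195

Answer: 118,59 59,88 88,92 92,151 151,195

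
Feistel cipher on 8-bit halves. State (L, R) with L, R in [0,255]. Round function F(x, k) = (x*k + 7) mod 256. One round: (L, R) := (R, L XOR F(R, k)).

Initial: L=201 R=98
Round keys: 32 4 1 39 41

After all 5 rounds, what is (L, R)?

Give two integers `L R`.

Answer: 240 157

Derivation:
Round 1 (k=32): L=98 R=142
Round 2 (k=4): L=142 R=93
Round 3 (k=1): L=93 R=234
Round 4 (k=39): L=234 R=240
Round 5 (k=41): L=240 R=157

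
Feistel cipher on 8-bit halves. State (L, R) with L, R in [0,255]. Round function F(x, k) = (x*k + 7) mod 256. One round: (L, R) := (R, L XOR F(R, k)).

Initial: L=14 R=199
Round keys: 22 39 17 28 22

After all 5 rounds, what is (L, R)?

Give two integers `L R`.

Round 1 (k=22): L=199 R=47
Round 2 (k=39): L=47 R=247
Round 3 (k=17): L=247 R=65
Round 4 (k=28): L=65 R=212
Round 5 (k=22): L=212 R=126

Answer: 212 126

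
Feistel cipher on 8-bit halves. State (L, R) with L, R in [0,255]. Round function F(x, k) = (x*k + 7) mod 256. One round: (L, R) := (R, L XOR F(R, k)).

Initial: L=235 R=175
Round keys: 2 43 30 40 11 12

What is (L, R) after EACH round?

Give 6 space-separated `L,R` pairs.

Answer: 175,142 142,78 78,165 165,129 129,55 55,26

Derivation:
Round 1 (k=2): L=175 R=142
Round 2 (k=43): L=142 R=78
Round 3 (k=30): L=78 R=165
Round 4 (k=40): L=165 R=129
Round 5 (k=11): L=129 R=55
Round 6 (k=12): L=55 R=26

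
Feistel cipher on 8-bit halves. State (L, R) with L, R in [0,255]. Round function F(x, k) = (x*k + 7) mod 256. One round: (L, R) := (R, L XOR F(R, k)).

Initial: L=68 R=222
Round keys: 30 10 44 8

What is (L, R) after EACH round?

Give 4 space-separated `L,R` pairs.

Round 1 (k=30): L=222 R=79
Round 2 (k=10): L=79 R=195
Round 3 (k=44): L=195 R=196
Round 4 (k=8): L=196 R=228

Answer: 222,79 79,195 195,196 196,228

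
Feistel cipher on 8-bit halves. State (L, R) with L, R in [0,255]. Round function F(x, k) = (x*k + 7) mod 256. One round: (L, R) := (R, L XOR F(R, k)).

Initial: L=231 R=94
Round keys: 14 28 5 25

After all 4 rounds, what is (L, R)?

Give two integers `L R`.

Round 1 (k=14): L=94 R=204
Round 2 (k=28): L=204 R=9
Round 3 (k=5): L=9 R=248
Round 4 (k=25): L=248 R=54

Answer: 248 54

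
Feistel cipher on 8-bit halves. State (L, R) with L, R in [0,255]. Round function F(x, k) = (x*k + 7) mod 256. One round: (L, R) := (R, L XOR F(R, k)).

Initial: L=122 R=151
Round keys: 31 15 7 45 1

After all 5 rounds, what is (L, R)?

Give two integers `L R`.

Answer: 104 40

Derivation:
Round 1 (k=31): L=151 R=42
Round 2 (k=15): L=42 R=234
Round 3 (k=7): L=234 R=71
Round 4 (k=45): L=71 R=104
Round 5 (k=1): L=104 R=40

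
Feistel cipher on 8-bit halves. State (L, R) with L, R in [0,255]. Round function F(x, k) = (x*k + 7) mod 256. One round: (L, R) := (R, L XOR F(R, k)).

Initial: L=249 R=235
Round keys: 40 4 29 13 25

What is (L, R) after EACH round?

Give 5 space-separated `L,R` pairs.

Answer: 235,70 70,244 244,237 237,228 228,166

Derivation:
Round 1 (k=40): L=235 R=70
Round 2 (k=4): L=70 R=244
Round 3 (k=29): L=244 R=237
Round 4 (k=13): L=237 R=228
Round 5 (k=25): L=228 R=166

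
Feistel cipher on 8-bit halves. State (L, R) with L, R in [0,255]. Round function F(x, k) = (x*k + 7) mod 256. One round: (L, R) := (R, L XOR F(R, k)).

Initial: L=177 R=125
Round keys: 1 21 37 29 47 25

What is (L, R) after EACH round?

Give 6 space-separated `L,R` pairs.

Round 1 (k=1): L=125 R=53
Round 2 (k=21): L=53 R=29
Round 3 (k=37): L=29 R=13
Round 4 (k=29): L=13 R=157
Round 5 (k=47): L=157 R=215
Round 6 (k=25): L=215 R=155

Answer: 125,53 53,29 29,13 13,157 157,215 215,155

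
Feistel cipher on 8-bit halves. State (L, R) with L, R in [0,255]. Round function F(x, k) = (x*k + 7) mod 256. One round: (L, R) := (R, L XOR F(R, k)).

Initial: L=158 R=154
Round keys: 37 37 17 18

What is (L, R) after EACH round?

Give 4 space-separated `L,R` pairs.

Round 1 (k=37): L=154 R=215
Round 2 (k=37): L=215 R=128
Round 3 (k=17): L=128 R=80
Round 4 (k=18): L=80 R=39

Answer: 154,215 215,128 128,80 80,39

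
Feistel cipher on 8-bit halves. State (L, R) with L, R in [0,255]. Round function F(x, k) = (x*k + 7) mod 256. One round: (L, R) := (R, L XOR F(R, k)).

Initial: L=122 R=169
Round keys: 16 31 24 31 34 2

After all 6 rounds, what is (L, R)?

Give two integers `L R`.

Answer: 17 31

Derivation:
Round 1 (k=16): L=169 R=237
Round 2 (k=31): L=237 R=19
Round 3 (k=24): L=19 R=34
Round 4 (k=31): L=34 R=54
Round 5 (k=34): L=54 R=17
Round 6 (k=2): L=17 R=31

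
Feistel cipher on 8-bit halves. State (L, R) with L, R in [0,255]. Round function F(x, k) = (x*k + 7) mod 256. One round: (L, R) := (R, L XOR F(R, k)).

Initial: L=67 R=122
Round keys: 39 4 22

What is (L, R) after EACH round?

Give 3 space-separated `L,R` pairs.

Answer: 122,222 222,5 5,171

Derivation:
Round 1 (k=39): L=122 R=222
Round 2 (k=4): L=222 R=5
Round 3 (k=22): L=5 R=171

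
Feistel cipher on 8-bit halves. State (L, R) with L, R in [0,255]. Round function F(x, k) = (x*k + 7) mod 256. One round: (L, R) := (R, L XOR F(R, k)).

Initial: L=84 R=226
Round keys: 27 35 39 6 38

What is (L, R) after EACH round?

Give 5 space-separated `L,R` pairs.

Answer: 226,137 137,32 32,110 110,187 187,167

Derivation:
Round 1 (k=27): L=226 R=137
Round 2 (k=35): L=137 R=32
Round 3 (k=39): L=32 R=110
Round 4 (k=6): L=110 R=187
Round 5 (k=38): L=187 R=167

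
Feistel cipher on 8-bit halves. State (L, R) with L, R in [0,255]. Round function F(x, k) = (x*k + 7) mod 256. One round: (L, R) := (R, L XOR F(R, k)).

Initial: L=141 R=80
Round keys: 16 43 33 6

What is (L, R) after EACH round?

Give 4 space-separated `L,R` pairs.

Answer: 80,138 138,101 101,134 134,78

Derivation:
Round 1 (k=16): L=80 R=138
Round 2 (k=43): L=138 R=101
Round 3 (k=33): L=101 R=134
Round 4 (k=6): L=134 R=78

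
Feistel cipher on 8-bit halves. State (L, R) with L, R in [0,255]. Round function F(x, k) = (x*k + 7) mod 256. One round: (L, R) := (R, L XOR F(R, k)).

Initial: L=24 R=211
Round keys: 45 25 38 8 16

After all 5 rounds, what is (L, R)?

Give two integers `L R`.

Answer: 161 138

Derivation:
Round 1 (k=45): L=211 R=6
Round 2 (k=25): L=6 R=78
Round 3 (k=38): L=78 R=157
Round 4 (k=8): L=157 R=161
Round 5 (k=16): L=161 R=138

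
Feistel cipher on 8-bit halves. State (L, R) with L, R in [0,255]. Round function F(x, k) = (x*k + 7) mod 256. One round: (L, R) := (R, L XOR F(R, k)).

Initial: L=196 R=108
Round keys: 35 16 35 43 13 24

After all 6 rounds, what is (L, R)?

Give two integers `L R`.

Round 1 (k=35): L=108 R=15
Round 2 (k=16): L=15 R=155
Round 3 (k=35): L=155 R=55
Round 4 (k=43): L=55 R=223
Round 5 (k=13): L=223 R=109
Round 6 (k=24): L=109 R=224

Answer: 109 224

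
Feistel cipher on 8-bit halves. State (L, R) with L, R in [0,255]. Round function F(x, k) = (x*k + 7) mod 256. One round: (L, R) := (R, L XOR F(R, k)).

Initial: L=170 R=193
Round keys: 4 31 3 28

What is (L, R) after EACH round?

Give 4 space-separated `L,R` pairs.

Round 1 (k=4): L=193 R=161
Round 2 (k=31): L=161 R=71
Round 3 (k=3): L=71 R=125
Round 4 (k=28): L=125 R=244

Answer: 193,161 161,71 71,125 125,244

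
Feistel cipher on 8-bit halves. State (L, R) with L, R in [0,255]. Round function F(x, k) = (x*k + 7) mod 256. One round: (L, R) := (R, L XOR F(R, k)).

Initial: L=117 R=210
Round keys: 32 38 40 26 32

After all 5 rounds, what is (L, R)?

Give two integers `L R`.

Round 1 (k=32): L=210 R=50
Round 2 (k=38): L=50 R=161
Round 3 (k=40): L=161 R=29
Round 4 (k=26): L=29 R=88
Round 5 (k=32): L=88 R=26

Answer: 88 26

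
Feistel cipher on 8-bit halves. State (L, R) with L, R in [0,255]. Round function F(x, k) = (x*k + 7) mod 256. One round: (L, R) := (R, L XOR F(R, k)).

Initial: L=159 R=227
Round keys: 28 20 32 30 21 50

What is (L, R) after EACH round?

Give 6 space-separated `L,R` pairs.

Answer: 227,68 68,180 180,195 195,85 85,195 195,72

Derivation:
Round 1 (k=28): L=227 R=68
Round 2 (k=20): L=68 R=180
Round 3 (k=32): L=180 R=195
Round 4 (k=30): L=195 R=85
Round 5 (k=21): L=85 R=195
Round 6 (k=50): L=195 R=72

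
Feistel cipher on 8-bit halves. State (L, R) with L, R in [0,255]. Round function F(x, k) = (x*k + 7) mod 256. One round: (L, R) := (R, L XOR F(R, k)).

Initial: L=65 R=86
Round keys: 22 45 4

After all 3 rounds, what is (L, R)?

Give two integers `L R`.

Answer: 63 41

Derivation:
Round 1 (k=22): L=86 R=42
Round 2 (k=45): L=42 R=63
Round 3 (k=4): L=63 R=41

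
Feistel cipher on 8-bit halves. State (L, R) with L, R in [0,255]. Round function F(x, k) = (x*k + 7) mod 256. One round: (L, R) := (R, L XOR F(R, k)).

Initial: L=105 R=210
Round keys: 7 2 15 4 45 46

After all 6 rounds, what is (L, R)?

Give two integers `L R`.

Answer: 215 187

Derivation:
Round 1 (k=7): L=210 R=172
Round 2 (k=2): L=172 R=141
Round 3 (k=15): L=141 R=230
Round 4 (k=4): L=230 R=18
Round 5 (k=45): L=18 R=215
Round 6 (k=46): L=215 R=187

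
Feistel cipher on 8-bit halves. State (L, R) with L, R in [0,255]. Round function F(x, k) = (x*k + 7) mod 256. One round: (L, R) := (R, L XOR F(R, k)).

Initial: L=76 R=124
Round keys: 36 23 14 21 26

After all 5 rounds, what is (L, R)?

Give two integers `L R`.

Answer: 43 105

Derivation:
Round 1 (k=36): L=124 R=59
Round 2 (k=23): L=59 R=40
Round 3 (k=14): L=40 R=12
Round 4 (k=21): L=12 R=43
Round 5 (k=26): L=43 R=105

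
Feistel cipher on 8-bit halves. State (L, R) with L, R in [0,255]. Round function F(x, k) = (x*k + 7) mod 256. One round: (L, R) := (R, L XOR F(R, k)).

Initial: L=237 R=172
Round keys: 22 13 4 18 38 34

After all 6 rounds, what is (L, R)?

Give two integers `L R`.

Answer: 198 247

Derivation:
Round 1 (k=22): L=172 R=34
Round 2 (k=13): L=34 R=109
Round 3 (k=4): L=109 R=153
Round 4 (k=18): L=153 R=164
Round 5 (k=38): L=164 R=198
Round 6 (k=34): L=198 R=247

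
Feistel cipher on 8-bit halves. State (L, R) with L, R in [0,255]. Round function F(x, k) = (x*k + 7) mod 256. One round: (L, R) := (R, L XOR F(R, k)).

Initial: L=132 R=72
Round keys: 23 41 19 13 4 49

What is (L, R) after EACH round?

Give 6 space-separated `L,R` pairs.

Round 1 (k=23): L=72 R=251
Round 2 (k=41): L=251 R=114
Round 3 (k=19): L=114 R=134
Round 4 (k=13): L=134 R=167
Round 5 (k=4): L=167 R=37
Round 6 (k=49): L=37 R=187

Answer: 72,251 251,114 114,134 134,167 167,37 37,187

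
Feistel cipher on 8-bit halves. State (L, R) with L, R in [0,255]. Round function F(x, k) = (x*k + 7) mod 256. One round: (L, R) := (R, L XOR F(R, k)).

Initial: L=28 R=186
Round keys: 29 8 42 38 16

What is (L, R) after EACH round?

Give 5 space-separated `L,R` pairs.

Answer: 186,5 5,149 149,124 124,250 250,219

Derivation:
Round 1 (k=29): L=186 R=5
Round 2 (k=8): L=5 R=149
Round 3 (k=42): L=149 R=124
Round 4 (k=38): L=124 R=250
Round 5 (k=16): L=250 R=219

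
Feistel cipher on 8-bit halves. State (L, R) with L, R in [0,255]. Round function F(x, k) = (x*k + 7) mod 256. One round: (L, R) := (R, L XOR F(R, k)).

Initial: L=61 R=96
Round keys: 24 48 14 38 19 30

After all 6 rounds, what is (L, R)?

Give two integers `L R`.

Answer: 210 125

Derivation:
Round 1 (k=24): L=96 R=58
Round 2 (k=48): L=58 R=135
Round 3 (k=14): L=135 R=83
Round 4 (k=38): L=83 R=222
Round 5 (k=19): L=222 R=210
Round 6 (k=30): L=210 R=125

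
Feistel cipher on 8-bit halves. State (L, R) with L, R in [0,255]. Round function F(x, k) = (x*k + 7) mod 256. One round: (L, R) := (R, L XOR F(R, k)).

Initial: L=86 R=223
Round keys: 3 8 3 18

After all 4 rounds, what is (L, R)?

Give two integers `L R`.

Round 1 (k=3): L=223 R=242
Round 2 (k=8): L=242 R=72
Round 3 (k=3): L=72 R=45
Round 4 (k=18): L=45 R=121

Answer: 45 121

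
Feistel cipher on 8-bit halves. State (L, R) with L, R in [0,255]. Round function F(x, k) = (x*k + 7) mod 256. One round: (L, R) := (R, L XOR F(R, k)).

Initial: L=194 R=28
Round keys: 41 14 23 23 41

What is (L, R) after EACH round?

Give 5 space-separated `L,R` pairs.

Round 1 (k=41): L=28 R=65
Round 2 (k=14): L=65 R=137
Round 3 (k=23): L=137 R=23
Round 4 (k=23): L=23 R=145
Round 5 (k=41): L=145 R=87

Answer: 28,65 65,137 137,23 23,145 145,87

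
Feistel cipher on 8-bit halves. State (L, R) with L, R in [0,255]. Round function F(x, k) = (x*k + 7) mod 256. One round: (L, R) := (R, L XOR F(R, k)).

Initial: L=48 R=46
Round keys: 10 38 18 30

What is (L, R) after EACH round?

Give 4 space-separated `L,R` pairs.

Answer: 46,227 227,151 151,70 70,172

Derivation:
Round 1 (k=10): L=46 R=227
Round 2 (k=38): L=227 R=151
Round 3 (k=18): L=151 R=70
Round 4 (k=30): L=70 R=172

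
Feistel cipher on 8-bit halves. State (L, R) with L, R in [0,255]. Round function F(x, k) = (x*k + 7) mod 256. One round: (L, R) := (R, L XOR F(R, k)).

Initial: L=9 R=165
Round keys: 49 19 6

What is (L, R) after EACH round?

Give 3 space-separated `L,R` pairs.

Round 1 (k=49): L=165 R=149
Round 2 (k=19): L=149 R=179
Round 3 (k=6): L=179 R=172

Answer: 165,149 149,179 179,172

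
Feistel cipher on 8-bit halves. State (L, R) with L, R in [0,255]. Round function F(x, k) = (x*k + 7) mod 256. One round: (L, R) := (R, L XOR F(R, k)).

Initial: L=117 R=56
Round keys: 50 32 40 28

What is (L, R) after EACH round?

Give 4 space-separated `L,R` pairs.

Answer: 56,130 130,127 127,93 93,76

Derivation:
Round 1 (k=50): L=56 R=130
Round 2 (k=32): L=130 R=127
Round 3 (k=40): L=127 R=93
Round 4 (k=28): L=93 R=76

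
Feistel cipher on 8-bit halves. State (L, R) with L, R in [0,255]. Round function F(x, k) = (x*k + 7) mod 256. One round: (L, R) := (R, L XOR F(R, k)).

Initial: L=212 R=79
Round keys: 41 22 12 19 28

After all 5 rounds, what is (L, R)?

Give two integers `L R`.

Round 1 (k=41): L=79 R=122
Round 2 (k=22): L=122 R=204
Round 3 (k=12): L=204 R=237
Round 4 (k=19): L=237 R=82
Round 5 (k=28): L=82 R=18

Answer: 82 18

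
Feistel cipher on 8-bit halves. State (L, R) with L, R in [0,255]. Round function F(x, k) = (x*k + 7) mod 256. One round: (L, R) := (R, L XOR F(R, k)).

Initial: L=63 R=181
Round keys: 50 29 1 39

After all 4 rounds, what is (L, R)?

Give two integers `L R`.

Round 1 (k=50): L=181 R=94
Round 2 (k=29): L=94 R=24
Round 3 (k=1): L=24 R=65
Round 4 (k=39): L=65 R=246

Answer: 65 246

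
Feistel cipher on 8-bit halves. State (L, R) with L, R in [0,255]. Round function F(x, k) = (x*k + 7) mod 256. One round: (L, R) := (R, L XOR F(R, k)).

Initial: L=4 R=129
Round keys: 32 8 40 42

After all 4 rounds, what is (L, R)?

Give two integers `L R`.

Answer: 148 209

Derivation:
Round 1 (k=32): L=129 R=35
Round 2 (k=8): L=35 R=158
Round 3 (k=40): L=158 R=148
Round 4 (k=42): L=148 R=209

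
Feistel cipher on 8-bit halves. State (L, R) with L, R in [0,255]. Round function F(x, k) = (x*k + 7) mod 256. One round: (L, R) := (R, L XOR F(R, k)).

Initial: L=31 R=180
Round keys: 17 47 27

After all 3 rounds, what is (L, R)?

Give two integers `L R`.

Answer: 87 208

Derivation:
Round 1 (k=17): L=180 R=228
Round 2 (k=47): L=228 R=87
Round 3 (k=27): L=87 R=208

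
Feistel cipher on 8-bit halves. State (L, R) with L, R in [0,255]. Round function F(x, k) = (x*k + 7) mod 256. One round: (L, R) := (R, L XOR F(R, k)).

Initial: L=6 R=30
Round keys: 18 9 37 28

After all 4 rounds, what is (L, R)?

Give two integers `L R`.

Round 1 (k=18): L=30 R=37
Round 2 (k=9): L=37 R=74
Round 3 (k=37): L=74 R=156
Round 4 (k=28): L=156 R=93

Answer: 156 93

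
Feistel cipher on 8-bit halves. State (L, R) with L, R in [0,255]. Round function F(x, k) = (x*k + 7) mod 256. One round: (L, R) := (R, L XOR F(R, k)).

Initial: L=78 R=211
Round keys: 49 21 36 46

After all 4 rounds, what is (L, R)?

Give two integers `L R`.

Answer: 131 185

Derivation:
Round 1 (k=49): L=211 R=36
Round 2 (k=21): L=36 R=40
Round 3 (k=36): L=40 R=131
Round 4 (k=46): L=131 R=185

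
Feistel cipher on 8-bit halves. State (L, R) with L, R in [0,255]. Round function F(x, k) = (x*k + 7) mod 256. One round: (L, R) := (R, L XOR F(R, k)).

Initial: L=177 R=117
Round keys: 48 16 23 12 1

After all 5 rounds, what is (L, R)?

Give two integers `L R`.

Round 1 (k=48): L=117 R=70
Round 2 (k=16): L=70 R=18
Round 3 (k=23): L=18 R=227
Round 4 (k=12): L=227 R=185
Round 5 (k=1): L=185 R=35

Answer: 185 35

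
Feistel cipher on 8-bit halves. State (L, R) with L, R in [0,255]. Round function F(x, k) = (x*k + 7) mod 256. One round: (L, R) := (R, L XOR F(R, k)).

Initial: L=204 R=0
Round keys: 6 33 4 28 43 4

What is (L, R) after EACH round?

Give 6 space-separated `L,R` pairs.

Answer: 0,203 203,50 50,4 4,69 69,154 154,42

Derivation:
Round 1 (k=6): L=0 R=203
Round 2 (k=33): L=203 R=50
Round 3 (k=4): L=50 R=4
Round 4 (k=28): L=4 R=69
Round 5 (k=43): L=69 R=154
Round 6 (k=4): L=154 R=42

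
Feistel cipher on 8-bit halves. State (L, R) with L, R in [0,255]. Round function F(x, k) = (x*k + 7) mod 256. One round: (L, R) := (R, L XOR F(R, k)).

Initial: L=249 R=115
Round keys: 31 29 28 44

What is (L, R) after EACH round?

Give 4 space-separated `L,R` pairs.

Answer: 115,13 13,243 243,150 150,60

Derivation:
Round 1 (k=31): L=115 R=13
Round 2 (k=29): L=13 R=243
Round 3 (k=28): L=243 R=150
Round 4 (k=44): L=150 R=60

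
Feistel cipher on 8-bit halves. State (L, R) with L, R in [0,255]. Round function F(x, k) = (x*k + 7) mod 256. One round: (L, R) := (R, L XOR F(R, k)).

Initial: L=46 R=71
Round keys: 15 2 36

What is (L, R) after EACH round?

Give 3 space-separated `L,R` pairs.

Round 1 (k=15): L=71 R=30
Round 2 (k=2): L=30 R=4
Round 3 (k=36): L=4 R=137

Answer: 71,30 30,4 4,137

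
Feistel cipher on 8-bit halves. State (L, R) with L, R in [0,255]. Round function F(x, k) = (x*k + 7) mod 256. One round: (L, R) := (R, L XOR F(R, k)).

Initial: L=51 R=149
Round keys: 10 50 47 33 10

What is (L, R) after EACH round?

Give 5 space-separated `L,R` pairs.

Answer: 149,234 234,46 46,147 147,212 212,220

Derivation:
Round 1 (k=10): L=149 R=234
Round 2 (k=50): L=234 R=46
Round 3 (k=47): L=46 R=147
Round 4 (k=33): L=147 R=212
Round 5 (k=10): L=212 R=220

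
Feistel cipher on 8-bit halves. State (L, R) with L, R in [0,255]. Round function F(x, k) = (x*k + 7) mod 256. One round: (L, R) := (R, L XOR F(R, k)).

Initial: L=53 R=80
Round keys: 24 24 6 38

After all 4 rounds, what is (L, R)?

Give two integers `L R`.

Answer: 195 30

Derivation:
Round 1 (k=24): L=80 R=178
Round 2 (k=24): L=178 R=231
Round 3 (k=6): L=231 R=195
Round 4 (k=38): L=195 R=30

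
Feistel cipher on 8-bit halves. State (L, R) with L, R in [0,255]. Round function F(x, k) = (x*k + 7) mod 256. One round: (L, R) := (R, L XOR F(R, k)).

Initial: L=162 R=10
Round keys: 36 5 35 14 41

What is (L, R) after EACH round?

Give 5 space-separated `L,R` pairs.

Answer: 10,205 205,2 2,128 128,5 5,84

Derivation:
Round 1 (k=36): L=10 R=205
Round 2 (k=5): L=205 R=2
Round 3 (k=35): L=2 R=128
Round 4 (k=14): L=128 R=5
Round 5 (k=41): L=5 R=84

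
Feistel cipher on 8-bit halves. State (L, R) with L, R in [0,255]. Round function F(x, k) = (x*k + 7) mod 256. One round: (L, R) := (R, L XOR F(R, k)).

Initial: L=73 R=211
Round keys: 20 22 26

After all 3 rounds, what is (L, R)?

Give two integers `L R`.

Answer: 176 45

Derivation:
Round 1 (k=20): L=211 R=202
Round 2 (k=22): L=202 R=176
Round 3 (k=26): L=176 R=45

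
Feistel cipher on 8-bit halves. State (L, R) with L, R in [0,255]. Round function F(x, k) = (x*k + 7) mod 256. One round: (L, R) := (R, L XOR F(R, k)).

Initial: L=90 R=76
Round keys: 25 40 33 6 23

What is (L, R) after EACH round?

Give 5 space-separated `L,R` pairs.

Answer: 76,41 41,35 35,163 163,250 250,222

Derivation:
Round 1 (k=25): L=76 R=41
Round 2 (k=40): L=41 R=35
Round 3 (k=33): L=35 R=163
Round 4 (k=6): L=163 R=250
Round 5 (k=23): L=250 R=222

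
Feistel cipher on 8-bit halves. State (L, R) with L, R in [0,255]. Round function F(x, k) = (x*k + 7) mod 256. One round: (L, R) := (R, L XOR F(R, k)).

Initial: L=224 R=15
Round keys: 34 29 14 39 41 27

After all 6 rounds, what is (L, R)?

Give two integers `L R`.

Round 1 (k=34): L=15 R=229
Round 2 (k=29): L=229 R=247
Round 3 (k=14): L=247 R=108
Round 4 (k=39): L=108 R=140
Round 5 (k=41): L=140 R=31
Round 6 (k=27): L=31 R=192

Answer: 31 192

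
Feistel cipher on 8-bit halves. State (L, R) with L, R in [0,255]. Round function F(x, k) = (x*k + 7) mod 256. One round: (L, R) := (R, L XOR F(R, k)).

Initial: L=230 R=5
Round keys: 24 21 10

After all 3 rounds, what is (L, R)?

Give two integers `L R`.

Answer: 145 40

Derivation:
Round 1 (k=24): L=5 R=153
Round 2 (k=21): L=153 R=145
Round 3 (k=10): L=145 R=40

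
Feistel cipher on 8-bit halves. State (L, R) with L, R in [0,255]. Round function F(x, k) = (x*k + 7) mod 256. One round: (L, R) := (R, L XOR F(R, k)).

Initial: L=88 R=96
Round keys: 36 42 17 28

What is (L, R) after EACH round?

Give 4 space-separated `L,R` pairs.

Answer: 96,223 223,253 253,11 11,198

Derivation:
Round 1 (k=36): L=96 R=223
Round 2 (k=42): L=223 R=253
Round 3 (k=17): L=253 R=11
Round 4 (k=28): L=11 R=198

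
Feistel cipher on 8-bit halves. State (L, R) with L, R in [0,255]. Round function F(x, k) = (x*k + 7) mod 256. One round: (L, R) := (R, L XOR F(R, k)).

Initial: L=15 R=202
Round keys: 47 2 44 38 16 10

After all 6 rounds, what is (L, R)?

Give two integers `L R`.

Answer: 102 15

Derivation:
Round 1 (k=47): L=202 R=18
Round 2 (k=2): L=18 R=225
Round 3 (k=44): L=225 R=161
Round 4 (k=38): L=161 R=12
Round 5 (k=16): L=12 R=102
Round 6 (k=10): L=102 R=15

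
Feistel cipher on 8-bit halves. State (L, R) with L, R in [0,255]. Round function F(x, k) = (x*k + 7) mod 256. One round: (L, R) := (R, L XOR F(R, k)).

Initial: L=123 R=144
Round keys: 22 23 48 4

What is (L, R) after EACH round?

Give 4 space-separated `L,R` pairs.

Answer: 144,28 28,27 27,11 11,40

Derivation:
Round 1 (k=22): L=144 R=28
Round 2 (k=23): L=28 R=27
Round 3 (k=48): L=27 R=11
Round 4 (k=4): L=11 R=40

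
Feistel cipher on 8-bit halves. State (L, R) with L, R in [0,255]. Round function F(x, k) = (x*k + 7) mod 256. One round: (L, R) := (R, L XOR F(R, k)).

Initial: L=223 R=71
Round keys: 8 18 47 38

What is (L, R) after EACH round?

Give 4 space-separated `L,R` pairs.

Answer: 71,224 224,128 128,103 103,209

Derivation:
Round 1 (k=8): L=71 R=224
Round 2 (k=18): L=224 R=128
Round 3 (k=47): L=128 R=103
Round 4 (k=38): L=103 R=209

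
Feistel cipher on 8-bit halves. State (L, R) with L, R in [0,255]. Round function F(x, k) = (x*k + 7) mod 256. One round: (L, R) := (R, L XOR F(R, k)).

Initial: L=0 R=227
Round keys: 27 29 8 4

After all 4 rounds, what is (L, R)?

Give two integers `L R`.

Answer: 31 127

Derivation:
Round 1 (k=27): L=227 R=248
Round 2 (k=29): L=248 R=252
Round 3 (k=8): L=252 R=31
Round 4 (k=4): L=31 R=127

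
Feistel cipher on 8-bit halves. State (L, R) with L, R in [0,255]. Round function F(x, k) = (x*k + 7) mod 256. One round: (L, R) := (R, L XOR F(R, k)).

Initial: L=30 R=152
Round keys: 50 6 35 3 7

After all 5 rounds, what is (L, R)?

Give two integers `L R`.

Answer: 225 81

Derivation:
Round 1 (k=50): L=152 R=169
Round 2 (k=6): L=169 R=101
Round 3 (k=35): L=101 R=127
Round 4 (k=3): L=127 R=225
Round 5 (k=7): L=225 R=81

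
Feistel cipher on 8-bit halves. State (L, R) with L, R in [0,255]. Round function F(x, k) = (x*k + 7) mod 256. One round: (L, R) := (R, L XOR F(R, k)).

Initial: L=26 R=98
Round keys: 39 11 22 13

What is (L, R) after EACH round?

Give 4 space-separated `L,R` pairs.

Answer: 98,239 239,46 46,20 20,37

Derivation:
Round 1 (k=39): L=98 R=239
Round 2 (k=11): L=239 R=46
Round 3 (k=22): L=46 R=20
Round 4 (k=13): L=20 R=37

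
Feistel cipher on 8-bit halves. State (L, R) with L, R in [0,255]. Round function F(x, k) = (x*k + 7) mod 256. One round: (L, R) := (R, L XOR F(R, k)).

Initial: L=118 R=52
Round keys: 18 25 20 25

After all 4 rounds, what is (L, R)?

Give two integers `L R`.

Answer: 46 137

Derivation:
Round 1 (k=18): L=52 R=217
Round 2 (k=25): L=217 R=12
Round 3 (k=20): L=12 R=46
Round 4 (k=25): L=46 R=137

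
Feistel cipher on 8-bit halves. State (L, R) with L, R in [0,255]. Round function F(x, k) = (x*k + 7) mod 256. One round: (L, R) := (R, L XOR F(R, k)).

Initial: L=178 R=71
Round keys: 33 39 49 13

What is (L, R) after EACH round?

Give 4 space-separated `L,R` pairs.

Answer: 71,156 156,140 140,79 79,134

Derivation:
Round 1 (k=33): L=71 R=156
Round 2 (k=39): L=156 R=140
Round 3 (k=49): L=140 R=79
Round 4 (k=13): L=79 R=134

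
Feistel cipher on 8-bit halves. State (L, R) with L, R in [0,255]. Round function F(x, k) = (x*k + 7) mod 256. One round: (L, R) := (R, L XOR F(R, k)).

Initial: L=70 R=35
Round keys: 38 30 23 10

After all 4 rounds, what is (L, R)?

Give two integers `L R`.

Answer: 82 241

Derivation:
Round 1 (k=38): L=35 R=127
Round 2 (k=30): L=127 R=202
Round 3 (k=23): L=202 R=82
Round 4 (k=10): L=82 R=241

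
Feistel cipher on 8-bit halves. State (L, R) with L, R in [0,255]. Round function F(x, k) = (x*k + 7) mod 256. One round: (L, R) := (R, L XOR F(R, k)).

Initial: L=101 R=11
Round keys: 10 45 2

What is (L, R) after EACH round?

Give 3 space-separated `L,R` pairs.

Round 1 (k=10): L=11 R=16
Round 2 (k=45): L=16 R=220
Round 3 (k=2): L=220 R=175

Answer: 11,16 16,220 220,175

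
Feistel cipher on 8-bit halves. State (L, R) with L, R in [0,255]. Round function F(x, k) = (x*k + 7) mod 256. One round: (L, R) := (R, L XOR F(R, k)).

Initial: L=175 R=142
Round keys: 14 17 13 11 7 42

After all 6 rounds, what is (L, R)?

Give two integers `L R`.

Round 1 (k=14): L=142 R=100
Round 2 (k=17): L=100 R=37
Round 3 (k=13): L=37 R=140
Round 4 (k=11): L=140 R=46
Round 5 (k=7): L=46 R=197
Round 6 (k=42): L=197 R=119

Answer: 197 119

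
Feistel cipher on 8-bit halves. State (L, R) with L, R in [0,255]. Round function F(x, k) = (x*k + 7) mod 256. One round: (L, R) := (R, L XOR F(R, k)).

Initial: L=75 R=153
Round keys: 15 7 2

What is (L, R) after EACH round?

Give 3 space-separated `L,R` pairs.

Answer: 153,181 181,99 99,120

Derivation:
Round 1 (k=15): L=153 R=181
Round 2 (k=7): L=181 R=99
Round 3 (k=2): L=99 R=120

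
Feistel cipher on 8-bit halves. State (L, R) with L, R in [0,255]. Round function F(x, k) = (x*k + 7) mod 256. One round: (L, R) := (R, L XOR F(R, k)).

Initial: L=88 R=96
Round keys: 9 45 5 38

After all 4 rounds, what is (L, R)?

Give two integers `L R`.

Round 1 (k=9): L=96 R=63
Round 2 (k=45): L=63 R=122
Round 3 (k=5): L=122 R=86
Round 4 (k=38): L=86 R=177

Answer: 86 177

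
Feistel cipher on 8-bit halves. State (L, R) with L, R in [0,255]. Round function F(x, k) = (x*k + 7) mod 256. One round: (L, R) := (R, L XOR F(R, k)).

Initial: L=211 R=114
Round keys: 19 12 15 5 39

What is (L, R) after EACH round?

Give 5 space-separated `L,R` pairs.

Answer: 114,174 174,93 93,212 212,118 118,213

Derivation:
Round 1 (k=19): L=114 R=174
Round 2 (k=12): L=174 R=93
Round 3 (k=15): L=93 R=212
Round 4 (k=5): L=212 R=118
Round 5 (k=39): L=118 R=213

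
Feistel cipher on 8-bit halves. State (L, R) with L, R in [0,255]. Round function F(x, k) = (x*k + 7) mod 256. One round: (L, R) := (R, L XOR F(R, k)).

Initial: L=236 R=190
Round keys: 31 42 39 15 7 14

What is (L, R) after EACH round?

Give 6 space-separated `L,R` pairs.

Answer: 190,229 229,39 39,29 29,157 157,79 79,196

Derivation:
Round 1 (k=31): L=190 R=229
Round 2 (k=42): L=229 R=39
Round 3 (k=39): L=39 R=29
Round 4 (k=15): L=29 R=157
Round 5 (k=7): L=157 R=79
Round 6 (k=14): L=79 R=196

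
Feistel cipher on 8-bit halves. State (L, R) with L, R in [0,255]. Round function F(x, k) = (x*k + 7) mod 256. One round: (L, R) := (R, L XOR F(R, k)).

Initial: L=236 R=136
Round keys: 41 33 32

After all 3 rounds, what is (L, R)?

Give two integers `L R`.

Round 1 (k=41): L=136 R=35
Round 2 (k=33): L=35 R=2
Round 3 (k=32): L=2 R=100

Answer: 2 100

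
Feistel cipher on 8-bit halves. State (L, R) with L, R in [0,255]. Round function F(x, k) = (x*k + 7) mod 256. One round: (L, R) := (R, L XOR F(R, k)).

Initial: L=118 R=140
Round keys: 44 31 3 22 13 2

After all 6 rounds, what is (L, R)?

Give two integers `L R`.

Round 1 (k=44): L=140 R=97
Round 2 (k=31): L=97 R=74
Round 3 (k=3): L=74 R=132
Round 4 (k=22): L=132 R=21
Round 5 (k=13): L=21 R=156
Round 6 (k=2): L=156 R=42

Answer: 156 42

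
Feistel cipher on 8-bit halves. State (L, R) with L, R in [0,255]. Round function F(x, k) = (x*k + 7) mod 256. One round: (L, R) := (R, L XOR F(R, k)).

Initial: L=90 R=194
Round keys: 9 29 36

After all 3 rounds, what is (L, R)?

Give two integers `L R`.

Round 1 (k=9): L=194 R=131
Round 2 (k=29): L=131 R=28
Round 3 (k=36): L=28 R=116

Answer: 28 116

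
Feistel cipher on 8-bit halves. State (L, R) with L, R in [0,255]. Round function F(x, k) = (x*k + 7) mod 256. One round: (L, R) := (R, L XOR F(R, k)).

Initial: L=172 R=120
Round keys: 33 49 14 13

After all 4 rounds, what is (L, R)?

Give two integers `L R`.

Answer: 208 133

Derivation:
Round 1 (k=33): L=120 R=211
Round 2 (k=49): L=211 R=18
Round 3 (k=14): L=18 R=208
Round 4 (k=13): L=208 R=133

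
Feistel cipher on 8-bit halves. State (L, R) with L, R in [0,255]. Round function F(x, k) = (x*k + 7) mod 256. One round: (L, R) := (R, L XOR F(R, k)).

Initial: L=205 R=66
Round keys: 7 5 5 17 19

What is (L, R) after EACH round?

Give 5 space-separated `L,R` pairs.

Round 1 (k=7): L=66 R=24
Round 2 (k=5): L=24 R=61
Round 3 (k=5): L=61 R=32
Round 4 (k=17): L=32 R=26
Round 5 (k=19): L=26 R=213

Answer: 66,24 24,61 61,32 32,26 26,213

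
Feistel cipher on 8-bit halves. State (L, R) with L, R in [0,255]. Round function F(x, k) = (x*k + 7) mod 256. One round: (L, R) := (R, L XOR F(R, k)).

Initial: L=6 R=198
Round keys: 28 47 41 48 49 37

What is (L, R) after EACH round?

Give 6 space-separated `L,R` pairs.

Round 1 (k=28): L=198 R=169
Round 2 (k=47): L=169 R=200
Round 3 (k=41): L=200 R=166
Round 4 (k=48): L=166 R=239
Round 5 (k=49): L=239 R=96
Round 6 (k=37): L=96 R=8

Answer: 198,169 169,200 200,166 166,239 239,96 96,8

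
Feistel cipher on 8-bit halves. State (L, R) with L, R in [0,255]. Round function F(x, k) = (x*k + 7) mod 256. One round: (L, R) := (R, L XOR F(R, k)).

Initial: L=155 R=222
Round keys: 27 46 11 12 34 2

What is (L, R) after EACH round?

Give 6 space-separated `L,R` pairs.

Answer: 222,234 234,205 205,60 60,26 26,71 71,143

Derivation:
Round 1 (k=27): L=222 R=234
Round 2 (k=46): L=234 R=205
Round 3 (k=11): L=205 R=60
Round 4 (k=12): L=60 R=26
Round 5 (k=34): L=26 R=71
Round 6 (k=2): L=71 R=143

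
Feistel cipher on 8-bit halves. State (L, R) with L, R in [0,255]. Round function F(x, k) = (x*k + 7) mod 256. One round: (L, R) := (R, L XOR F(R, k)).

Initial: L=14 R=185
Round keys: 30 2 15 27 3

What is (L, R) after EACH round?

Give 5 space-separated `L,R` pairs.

Round 1 (k=30): L=185 R=187
Round 2 (k=2): L=187 R=196
Round 3 (k=15): L=196 R=56
Round 4 (k=27): L=56 R=43
Round 5 (k=3): L=43 R=176

Answer: 185,187 187,196 196,56 56,43 43,176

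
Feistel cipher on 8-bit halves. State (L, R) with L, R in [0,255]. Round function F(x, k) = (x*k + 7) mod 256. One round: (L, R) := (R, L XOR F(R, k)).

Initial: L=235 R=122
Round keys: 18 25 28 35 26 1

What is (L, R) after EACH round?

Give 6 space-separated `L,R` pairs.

Round 1 (k=18): L=122 R=112
Round 2 (k=25): L=112 R=141
Round 3 (k=28): L=141 R=3
Round 4 (k=35): L=3 R=253
Round 5 (k=26): L=253 R=186
Round 6 (k=1): L=186 R=60

Answer: 122,112 112,141 141,3 3,253 253,186 186,60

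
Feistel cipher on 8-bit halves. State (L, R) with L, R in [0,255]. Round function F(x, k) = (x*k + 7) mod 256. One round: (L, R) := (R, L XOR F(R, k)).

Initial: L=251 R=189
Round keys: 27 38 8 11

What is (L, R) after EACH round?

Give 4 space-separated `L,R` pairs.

Answer: 189,13 13,72 72,74 74,125

Derivation:
Round 1 (k=27): L=189 R=13
Round 2 (k=38): L=13 R=72
Round 3 (k=8): L=72 R=74
Round 4 (k=11): L=74 R=125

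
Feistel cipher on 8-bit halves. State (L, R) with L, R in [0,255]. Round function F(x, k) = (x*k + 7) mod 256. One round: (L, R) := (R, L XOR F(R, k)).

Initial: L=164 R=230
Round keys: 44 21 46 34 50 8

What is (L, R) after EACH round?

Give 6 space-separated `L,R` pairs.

Round 1 (k=44): L=230 R=43
Round 2 (k=21): L=43 R=104
Round 3 (k=46): L=104 R=156
Round 4 (k=34): L=156 R=215
Round 5 (k=50): L=215 R=153
Round 6 (k=8): L=153 R=24

Answer: 230,43 43,104 104,156 156,215 215,153 153,24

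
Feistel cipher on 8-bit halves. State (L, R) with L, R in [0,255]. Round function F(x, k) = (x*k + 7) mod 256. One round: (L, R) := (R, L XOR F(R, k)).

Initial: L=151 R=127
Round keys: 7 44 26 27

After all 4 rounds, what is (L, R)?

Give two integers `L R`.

Round 1 (k=7): L=127 R=23
Round 2 (k=44): L=23 R=132
Round 3 (k=26): L=132 R=120
Round 4 (k=27): L=120 R=43

Answer: 120 43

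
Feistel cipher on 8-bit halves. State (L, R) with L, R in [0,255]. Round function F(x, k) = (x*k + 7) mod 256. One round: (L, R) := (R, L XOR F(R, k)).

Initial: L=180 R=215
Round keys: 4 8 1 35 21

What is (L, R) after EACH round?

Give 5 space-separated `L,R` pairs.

Answer: 215,215 215,104 104,184 184,71 71,98

Derivation:
Round 1 (k=4): L=215 R=215
Round 2 (k=8): L=215 R=104
Round 3 (k=1): L=104 R=184
Round 4 (k=35): L=184 R=71
Round 5 (k=21): L=71 R=98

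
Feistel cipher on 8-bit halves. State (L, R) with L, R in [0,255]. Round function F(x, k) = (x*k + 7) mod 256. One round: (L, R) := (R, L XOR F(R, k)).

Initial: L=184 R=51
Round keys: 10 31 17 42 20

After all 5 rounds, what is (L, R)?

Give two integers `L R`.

Round 1 (k=10): L=51 R=189
Round 2 (k=31): L=189 R=217
Round 3 (k=17): L=217 R=205
Round 4 (k=42): L=205 R=112
Round 5 (k=20): L=112 R=10

Answer: 112 10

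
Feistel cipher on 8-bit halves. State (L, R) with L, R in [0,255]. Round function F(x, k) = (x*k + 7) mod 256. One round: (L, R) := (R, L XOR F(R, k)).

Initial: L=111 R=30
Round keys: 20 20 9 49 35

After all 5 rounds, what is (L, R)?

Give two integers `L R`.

Answer: 198 129

Derivation:
Round 1 (k=20): L=30 R=48
Round 2 (k=20): L=48 R=217
Round 3 (k=9): L=217 R=152
Round 4 (k=49): L=152 R=198
Round 5 (k=35): L=198 R=129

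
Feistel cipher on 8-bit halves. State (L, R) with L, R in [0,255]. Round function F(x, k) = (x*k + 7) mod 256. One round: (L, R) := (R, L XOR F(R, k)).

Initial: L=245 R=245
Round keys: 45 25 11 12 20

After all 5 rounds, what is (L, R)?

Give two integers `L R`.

Answer: 66 152

Derivation:
Round 1 (k=45): L=245 R=237
Round 2 (k=25): L=237 R=217
Round 3 (k=11): L=217 R=183
Round 4 (k=12): L=183 R=66
Round 5 (k=20): L=66 R=152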